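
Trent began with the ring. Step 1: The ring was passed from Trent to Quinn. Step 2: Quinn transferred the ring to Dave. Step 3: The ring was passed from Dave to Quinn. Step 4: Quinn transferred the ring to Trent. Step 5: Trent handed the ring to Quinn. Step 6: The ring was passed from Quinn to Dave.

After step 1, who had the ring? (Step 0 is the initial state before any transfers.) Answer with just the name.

Tracking the ring holder through step 1:
After step 0 (start): Trent
After step 1: Quinn

At step 1, the holder is Quinn.

Answer: Quinn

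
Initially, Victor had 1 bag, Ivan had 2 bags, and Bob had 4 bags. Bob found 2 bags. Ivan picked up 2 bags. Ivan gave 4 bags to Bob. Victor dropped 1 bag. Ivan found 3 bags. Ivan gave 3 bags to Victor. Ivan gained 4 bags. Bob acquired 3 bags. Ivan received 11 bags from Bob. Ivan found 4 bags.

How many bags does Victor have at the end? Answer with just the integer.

Tracking counts step by step:
Start: Victor=1, Ivan=2, Bob=4
Event 1 (Bob +2): Bob: 4 -> 6. State: Victor=1, Ivan=2, Bob=6
Event 2 (Ivan +2): Ivan: 2 -> 4. State: Victor=1, Ivan=4, Bob=6
Event 3 (Ivan -> Bob, 4): Ivan: 4 -> 0, Bob: 6 -> 10. State: Victor=1, Ivan=0, Bob=10
Event 4 (Victor -1): Victor: 1 -> 0. State: Victor=0, Ivan=0, Bob=10
Event 5 (Ivan +3): Ivan: 0 -> 3. State: Victor=0, Ivan=3, Bob=10
Event 6 (Ivan -> Victor, 3): Ivan: 3 -> 0, Victor: 0 -> 3. State: Victor=3, Ivan=0, Bob=10
Event 7 (Ivan +4): Ivan: 0 -> 4. State: Victor=3, Ivan=4, Bob=10
Event 8 (Bob +3): Bob: 10 -> 13. State: Victor=3, Ivan=4, Bob=13
Event 9 (Bob -> Ivan, 11): Bob: 13 -> 2, Ivan: 4 -> 15. State: Victor=3, Ivan=15, Bob=2
Event 10 (Ivan +4): Ivan: 15 -> 19. State: Victor=3, Ivan=19, Bob=2

Victor's final count: 3

Answer: 3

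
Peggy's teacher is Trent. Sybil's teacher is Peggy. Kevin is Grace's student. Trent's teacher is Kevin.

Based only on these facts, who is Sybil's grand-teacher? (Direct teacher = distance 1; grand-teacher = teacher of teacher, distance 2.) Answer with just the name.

Answer: Trent

Derivation:
Reconstructing the teacher chain from the given facts:
  Grace -> Kevin -> Trent -> Peggy -> Sybil
(each arrow means 'teacher of the next')
Positions in the chain (0 = top):
  position of Grace: 0
  position of Kevin: 1
  position of Trent: 2
  position of Peggy: 3
  position of Sybil: 4

Sybil is at position 4; the grand-teacher is 2 steps up the chain, i.e. position 2: Trent.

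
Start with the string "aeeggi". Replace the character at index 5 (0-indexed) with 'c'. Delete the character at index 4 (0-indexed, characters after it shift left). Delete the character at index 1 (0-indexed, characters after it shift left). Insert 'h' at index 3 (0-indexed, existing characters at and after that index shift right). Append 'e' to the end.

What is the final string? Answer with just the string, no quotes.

Applying each edit step by step:
Start: "aeeggi"
Op 1 (replace idx 5: 'i' -> 'c'): "aeeggi" -> "aeeggc"
Op 2 (delete idx 4 = 'g'): "aeeggc" -> "aeegc"
Op 3 (delete idx 1 = 'e'): "aeegc" -> "aegc"
Op 4 (insert 'h' at idx 3): "aegc" -> "aeghc"
Op 5 (append 'e'): "aeghc" -> "aeghce"

Answer: aeghce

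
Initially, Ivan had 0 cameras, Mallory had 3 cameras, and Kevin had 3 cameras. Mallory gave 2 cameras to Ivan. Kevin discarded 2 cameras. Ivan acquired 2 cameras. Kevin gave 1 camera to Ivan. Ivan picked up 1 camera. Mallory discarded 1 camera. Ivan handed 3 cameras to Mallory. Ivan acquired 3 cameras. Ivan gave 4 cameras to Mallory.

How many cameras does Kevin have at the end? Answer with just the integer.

Tracking counts step by step:
Start: Ivan=0, Mallory=3, Kevin=3
Event 1 (Mallory -> Ivan, 2): Mallory: 3 -> 1, Ivan: 0 -> 2. State: Ivan=2, Mallory=1, Kevin=3
Event 2 (Kevin -2): Kevin: 3 -> 1. State: Ivan=2, Mallory=1, Kevin=1
Event 3 (Ivan +2): Ivan: 2 -> 4. State: Ivan=4, Mallory=1, Kevin=1
Event 4 (Kevin -> Ivan, 1): Kevin: 1 -> 0, Ivan: 4 -> 5. State: Ivan=5, Mallory=1, Kevin=0
Event 5 (Ivan +1): Ivan: 5 -> 6. State: Ivan=6, Mallory=1, Kevin=0
Event 6 (Mallory -1): Mallory: 1 -> 0. State: Ivan=6, Mallory=0, Kevin=0
Event 7 (Ivan -> Mallory, 3): Ivan: 6 -> 3, Mallory: 0 -> 3. State: Ivan=3, Mallory=3, Kevin=0
Event 8 (Ivan +3): Ivan: 3 -> 6. State: Ivan=6, Mallory=3, Kevin=0
Event 9 (Ivan -> Mallory, 4): Ivan: 6 -> 2, Mallory: 3 -> 7. State: Ivan=2, Mallory=7, Kevin=0

Kevin's final count: 0

Answer: 0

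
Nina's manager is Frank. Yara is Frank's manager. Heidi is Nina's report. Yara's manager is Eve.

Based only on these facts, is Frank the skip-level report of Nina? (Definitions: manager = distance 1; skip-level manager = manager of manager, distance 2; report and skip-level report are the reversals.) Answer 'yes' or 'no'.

Reconstructing the manager chain from the given facts:
  Eve -> Yara -> Frank -> Nina -> Heidi
(each arrow means 'manager of the next')
Positions in the chain (0 = top):
  position of Eve: 0
  position of Yara: 1
  position of Frank: 2
  position of Nina: 3
  position of Heidi: 4

Frank is at position 2, Nina is at position 3; signed distance (j - i) = 1.
'skip-level report' requires j - i = -2. Actual distance is 1, so the relation does NOT hold.

Answer: no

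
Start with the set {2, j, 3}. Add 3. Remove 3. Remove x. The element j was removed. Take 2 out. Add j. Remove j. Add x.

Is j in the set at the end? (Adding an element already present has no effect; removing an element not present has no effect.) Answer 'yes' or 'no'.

Tracking the set through each operation:
Start: {2, 3, j}
Event 1 (add 3): already present, no change. Set: {2, 3, j}
Event 2 (remove 3): removed. Set: {2, j}
Event 3 (remove x): not present, no change. Set: {2, j}
Event 4 (remove j): removed. Set: {2}
Event 5 (remove 2): removed. Set: {}
Event 6 (add j): added. Set: {j}
Event 7 (remove j): removed. Set: {}
Event 8 (add x): added. Set: {x}

Final set: {x} (size 1)
j is NOT in the final set.

Answer: no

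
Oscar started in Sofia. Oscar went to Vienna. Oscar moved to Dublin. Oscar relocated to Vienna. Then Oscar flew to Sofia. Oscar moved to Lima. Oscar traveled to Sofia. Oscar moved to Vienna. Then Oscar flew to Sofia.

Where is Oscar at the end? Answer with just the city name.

Answer: Sofia

Derivation:
Tracking Oscar's location:
Start: Oscar is in Sofia.
After move 1: Sofia -> Vienna. Oscar is in Vienna.
After move 2: Vienna -> Dublin. Oscar is in Dublin.
After move 3: Dublin -> Vienna. Oscar is in Vienna.
After move 4: Vienna -> Sofia. Oscar is in Sofia.
After move 5: Sofia -> Lima. Oscar is in Lima.
After move 6: Lima -> Sofia. Oscar is in Sofia.
After move 7: Sofia -> Vienna. Oscar is in Vienna.
After move 8: Vienna -> Sofia. Oscar is in Sofia.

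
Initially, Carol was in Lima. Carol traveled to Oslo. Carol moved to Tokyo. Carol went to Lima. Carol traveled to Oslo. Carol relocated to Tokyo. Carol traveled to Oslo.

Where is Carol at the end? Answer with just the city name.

Tracking Carol's location:
Start: Carol is in Lima.
After move 1: Lima -> Oslo. Carol is in Oslo.
After move 2: Oslo -> Tokyo. Carol is in Tokyo.
After move 3: Tokyo -> Lima. Carol is in Lima.
After move 4: Lima -> Oslo. Carol is in Oslo.
After move 5: Oslo -> Tokyo. Carol is in Tokyo.
After move 6: Tokyo -> Oslo. Carol is in Oslo.

Answer: Oslo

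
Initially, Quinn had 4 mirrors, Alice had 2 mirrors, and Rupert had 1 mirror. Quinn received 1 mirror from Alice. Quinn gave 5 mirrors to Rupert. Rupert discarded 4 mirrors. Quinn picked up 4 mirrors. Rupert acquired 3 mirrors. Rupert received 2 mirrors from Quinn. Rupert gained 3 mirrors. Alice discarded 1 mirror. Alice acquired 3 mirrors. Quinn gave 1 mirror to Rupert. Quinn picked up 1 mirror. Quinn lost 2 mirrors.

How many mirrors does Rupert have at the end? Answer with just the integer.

Answer: 11

Derivation:
Tracking counts step by step:
Start: Quinn=4, Alice=2, Rupert=1
Event 1 (Alice -> Quinn, 1): Alice: 2 -> 1, Quinn: 4 -> 5. State: Quinn=5, Alice=1, Rupert=1
Event 2 (Quinn -> Rupert, 5): Quinn: 5 -> 0, Rupert: 1 -> 6. State: Quinn=0, Alice=1, Rupert=6
Event 3 (Rupert -4): Rupert: 6 -> 2. State: Quinn=0, Alice=1, Rupert=2
Event 4 (Quinn +4): Quinn: 0 -> 4. State: Quinn=4, Alice=1, Rupert=2
Event 5 (Rupert +3): Rupert: 2 -> 5. State: Quinn=4, Alice=1, Rupert=5
Event 6 (Quinn -> Rupert, 2): Quinn: 4 -> 2, Rupert: 5 -> 7. State: Quinn=2, Alice=1, Rupert=7
Event 7 (Rupert +3): Rupert: 7 -> 10. State: Quinn=2, Alice=1, Rupert=10
Event 8 (Alice -1): Alice: 1 -> 0. State: Quinn=2, Alice=0, Rupert=10
Event 9 (Alice +3): Alice: 0 -> 3. State: Quinn=2, Alice=3, Rupert=10
Event 10 (Quinn -> Rupert, 1): Quinn: 2 -> 1, Rupert: 10 -> 11. State: Quinn=1, Alice=3, Rupert=11
Event 11 (Quinn +1): Quinn: 1 -> 2. State: Quinn=2, Alice=3, Rupert=11
Event 12 (Quinn -2): Quinn: 2 -> 0. State: Quinn=0, Alice=3, Rupert=11

Rupert's final count: 11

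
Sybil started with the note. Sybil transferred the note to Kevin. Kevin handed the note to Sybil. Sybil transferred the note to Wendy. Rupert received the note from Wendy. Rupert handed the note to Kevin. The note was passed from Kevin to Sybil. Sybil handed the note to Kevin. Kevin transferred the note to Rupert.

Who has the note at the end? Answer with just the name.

Answer: Rupert

Derivation:
Tracking the note through each event:
Start: Sybil has the note.
After event 1: Kevin has the note.
After event 2: Sybil has the note.
After event 3: Wendy has the note.
After event 4: Rupert has the note.
After event 5: Kevin has the note.
After event 6: Sybil has the note.
After event 7: Kevin has the note.
After event 8: Rupert has the note.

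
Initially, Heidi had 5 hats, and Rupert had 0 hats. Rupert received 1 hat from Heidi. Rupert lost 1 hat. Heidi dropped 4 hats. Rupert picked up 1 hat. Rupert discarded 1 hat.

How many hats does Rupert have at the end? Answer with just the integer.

Answer: 0

Derivation:
Tracking counts step by step:
Start: Heidi=5, Rupert=0
Event 1 (Heidi -> Rupert, 1): Heidi: 5 -> 4, Rupert: 0 -> 1. State: Heidi=4, Rupert=1
Event 2 (Rupert -1): Rupert: 1 -> 0. State: Heidi=4, Rupert=0
Event 3 (Heidi -4): Heidi: 4 -> 0. State: Heidi=0, Rupert=0
Event 4 (Rupert +1): Rupert: 0 -> 1. State: Heidi=0, Rupert=1
Event 5 (Rupert -1): Rupert: 1 -> 0. State: Heidi=0, Rupert=0

Rupert's final count: 0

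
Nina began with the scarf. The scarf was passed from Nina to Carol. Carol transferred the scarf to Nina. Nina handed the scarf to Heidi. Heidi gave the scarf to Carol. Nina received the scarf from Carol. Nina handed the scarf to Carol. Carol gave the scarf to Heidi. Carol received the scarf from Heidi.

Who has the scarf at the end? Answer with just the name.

Tracking the scarf through each event:
Start: Nina has the scarf.
After event 1: Carol has the scarf.
After event 2: Nina has the scarf.
After event 3: Heidi has the scarf.
After event 4: Carol has the scarf.
After event 5: Nina has the scarf.
After event 6: Carol has the scarf.
After event 7: Heidi has the scarf.
After event 8: Carol has the scarf.

Answer: Carol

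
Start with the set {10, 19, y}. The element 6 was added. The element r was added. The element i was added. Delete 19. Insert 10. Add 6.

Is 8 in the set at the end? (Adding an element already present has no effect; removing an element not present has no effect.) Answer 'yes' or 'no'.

Answer: no

Derivation:
Tracking the set through each operation:
Start: {10, 19, y}
Event 1 (add 6): added. Set: {10, 19, 6, y}
Event 2 (add r): added. Set: {10, 19, 6, r, y}
Event 3 (add i): added. Set: {10, 19, 6, i, r, y}
Event 4 (remove 19): removed. Set: {10, 6, i, r, y}
Event 5 (add 10): already present, no change. Set: {10, 6, i, r, y}
Event 6 (add 6): already present, no change. Set: {10, 6, i, r, y}

Final set: {10, 6, i, r, y} (size 5)
8 is NOT in the final set.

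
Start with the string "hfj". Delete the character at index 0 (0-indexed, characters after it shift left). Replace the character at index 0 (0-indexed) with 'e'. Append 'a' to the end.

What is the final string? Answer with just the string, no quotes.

Applying each edit step by step:
Start: "hfj"
Op 1 (delete idx 0 = 'h'): "hfj" -> "fj"
Op 2 (replace idx 0: 'f' -> 'e'): "fj" -> "ej"
Op 3 (append 'a'): "ej" -> "eja"

Answer: eja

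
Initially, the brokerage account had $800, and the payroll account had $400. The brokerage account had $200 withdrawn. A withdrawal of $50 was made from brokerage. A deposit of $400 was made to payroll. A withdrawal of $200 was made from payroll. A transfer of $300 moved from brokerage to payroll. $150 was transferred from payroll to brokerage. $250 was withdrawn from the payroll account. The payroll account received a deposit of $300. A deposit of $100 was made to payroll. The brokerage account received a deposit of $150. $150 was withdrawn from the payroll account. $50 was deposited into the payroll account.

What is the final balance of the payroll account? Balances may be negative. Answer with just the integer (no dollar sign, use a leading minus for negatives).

Answer: 800

Derivation:
Tracking account balances step by step:
Start: brokerage=800, payroll=400
Event 1 (withdraw 200 from brokerage): brokerage: 800 - 200 = 600. Balances: brokerage=600, payroll=400
Event 2 (withdraw 50 from brokerage): brokerage: 600 - 50 = 550. Balances: brokerage=550, payroll=400
Event 3 (deposit 400 to payroll): payroll: 400 + 400 = 800. Balances: brokerage=550, payroll=800
Event 4 (withdraw 200 from payroll): payroll: 800 - 200 = 600. Balances: brokerage=550, payroll=600
Event 5 (transfer 300 brokerage -> payroll): brokerage: 550 - 300 = 250, payroll: 600 + 300 = 900. Balances: brokerage=250, payroll=900
Event 6 (transfer 150 payroll -> brokerage): payroll: 900 - 150 = 750, brokerage: 250 + 150 = 400. Balances: brokerage=400, payroll=750
Event 7 (withdraw 250 from payroll): payroll: 750 - 250 = 500. Balances: brokerage=400, payroll=500
Event 8 (deposit 300 to payroll): payroll: 500 + 300 = 800. Balances: brokerage=400, payroll=800
Event 9 (deposit 100 to payroll): payroll: 800 + 100 = 900. Balances: brokerage=400, payroll=900
Event 10 (deposit 150 to brokerage): brokerage: 400 + 150 = 550. Balances: brokerage=550, payroll=900
Event 11 (withdraw 150 from payroll): payroll: 900 - 150 = 750. Balances: brokerage=550, payroll=750
Event 12 (deposit 50 to payroll): payroll: 750 + 50 = 800. Balances: brokerage=550, payroll=800

Final balance of payroll: 800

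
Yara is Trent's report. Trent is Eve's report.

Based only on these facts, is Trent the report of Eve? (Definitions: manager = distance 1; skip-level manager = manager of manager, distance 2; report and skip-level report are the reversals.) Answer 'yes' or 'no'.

Reconstructing the manager chain from the given facts:
  Eve -> Trent -> Yara
(each arrow means 'manager of the next')
Positions in the chain (0 = top):
  position of Eve: 0
  position of Trent: 1
  position of Yara: 2

Trent is at position 1, Eve is at position 0; signed distance (j - i) = -1.
'report' requires j - i = -1. Actual distance is -1, so the relation HOLDS.

Answer: yes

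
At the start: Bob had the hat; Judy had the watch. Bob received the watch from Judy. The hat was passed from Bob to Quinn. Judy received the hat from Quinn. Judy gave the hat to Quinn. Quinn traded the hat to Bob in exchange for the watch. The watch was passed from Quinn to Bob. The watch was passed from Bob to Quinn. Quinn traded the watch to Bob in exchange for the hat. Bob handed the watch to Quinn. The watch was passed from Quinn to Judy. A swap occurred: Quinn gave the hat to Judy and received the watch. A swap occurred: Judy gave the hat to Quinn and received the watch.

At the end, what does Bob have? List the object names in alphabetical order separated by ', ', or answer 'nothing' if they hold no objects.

Tracking all object holders:
Start: hat:Bob, watch:Judy
Event 1 (give watch: Judy -> Bob). State: hat:Bob, watch:Bob
Event 2 (give hat: Bob -> Quinn). State: hat:Quinn, watch:Bob
Event 3 (give hat: Quinn -> Judy). State: hat:Judy, watch:Bob
Event 4 (give hat: Judy -> Quinn). State: hat:Quinn, watch:Bob
Event 5 (swap hat<->watch: now hat:Bob, watch:Quinn). State: hat:Bob, watch:Quinn
Event 6 (give watch: Quinn -> Bob). State: hat:Bob, watch:Bob
Event 7 (give watch: Bob -> Quinn). State: hat:Bob, watch:Quinn
Event 8 (swap watch<->hat: now watch:Bob, hat:Quinn). State: hat:Quinn, watch:Bob
Event 9 (give watch: Bob -> Quinn). State: hat:Quinn, watch:Quinn
Event 10 (give watch: Quinn -> Judy). State: hat:Quinn, watch:Judy
Event 11 (swap hat<->watch: now hat:Judy, watch:Quinn). State: hat:Judy, watch:Quinn
Event 12 (swap hat<->watch: now hat:Quinn, watch:Judy). State: hat:Quinn, watch:Judy

Final state: hat:Quinn, watch:Judy
Bob holds: (nothing).

Answer: nothing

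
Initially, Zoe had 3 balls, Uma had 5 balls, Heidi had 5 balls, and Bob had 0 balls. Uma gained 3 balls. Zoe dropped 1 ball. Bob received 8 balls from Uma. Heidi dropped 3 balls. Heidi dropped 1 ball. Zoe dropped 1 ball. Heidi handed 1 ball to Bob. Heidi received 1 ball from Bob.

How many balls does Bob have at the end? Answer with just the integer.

Answer: 8

Derivation:
Tracking counts step by step:
Start: Zoe=3, Uma=5, Heidi=5, Bob=0
Event 1 (Uma +3): Uma: 5 -> 8. State: Zoe=3, Uma=8, Heidi=5, Bob=0
Event 2 (Zoe -1): Zoe: 3 -> 2. State: Zoe=2, Uma=8, Heidi=5, Bob=0
Event 3 (Uma -> Bob, 8): Uma: 8 -> 0, Bob: 0 -> 8. State: Zoe=2, Uma=0, Heidi=5, Bob=8
Event 4 (Heidi -3): Heidi: 5 -> 2. State: Zoe=2, Uma=0, Heidi=2, Bob=8
Event 5 (Heidi -1): Heidi: 2 -> 1. State: Zoe=2, Uma=0, Heidi=1, Bob=8
Event 6 (Zoe -1): Zoe: 2 -> 1. State: Zoe=1, Uma=0, Heidi=1, Bob=8
Event 7 (Heidi -> Bob, 1): Heidi: 1 -> 0, Bob: 8 -> 9. State: Zoe=1, Uma=0, Heidi=0, Bob=9
Event 8 (Bob -> Heidi, 1): Bob: 9 -> 8, Heidi: 0 -> 1. State: Zoe=1, Uma=0, Heidi=1, Bob=8

Bob's final count: 8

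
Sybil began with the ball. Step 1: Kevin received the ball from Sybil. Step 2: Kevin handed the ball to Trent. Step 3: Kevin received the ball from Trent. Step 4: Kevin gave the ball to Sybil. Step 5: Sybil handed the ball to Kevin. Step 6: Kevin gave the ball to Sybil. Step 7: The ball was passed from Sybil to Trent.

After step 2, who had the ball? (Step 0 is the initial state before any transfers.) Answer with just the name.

Answer: Trent

Derivation:
Tracking the ball holder through step 2:
After step 0 (start): Sybil
After step 1: Kevin
After step 2: Trent

At step 2, the holder is Trent.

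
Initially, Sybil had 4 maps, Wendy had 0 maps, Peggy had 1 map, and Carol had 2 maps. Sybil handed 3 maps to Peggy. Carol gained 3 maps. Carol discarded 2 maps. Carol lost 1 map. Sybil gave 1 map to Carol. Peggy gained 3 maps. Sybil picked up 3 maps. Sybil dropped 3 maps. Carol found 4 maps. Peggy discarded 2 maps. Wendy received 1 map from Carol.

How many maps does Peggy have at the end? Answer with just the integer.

Tracking counts step by step:
Start: Sybil=4, Wendy=0, Peggy=1, Carol=2
Event 1 (Sybil -> Peggy, 3): Sybil: 4 -> 1, Peggy: 1 -> 4. State: Sybil=1, Wendy=0, Peggy=4, Carol=2
Event 2 (Carol +3): Carol: 2 -> 5. State: Sybil=1, Wendy=0, Peggy=4, Carol=5
Event 3 (Carol -2): Carol: 5 -> 3. State: Sybil=1, Wendy=0, Peggy=4, Carol=3
Event 4 (Carol -1): Carol: 3 -> 2. State: Sybil=1, Wendy=0, Peggy=4, Carol=2
Event 5 (Sybil -> Carol, 1): Sybil: 1 -> 0, Carol: 2 -> 3. State: Sybil=0, Wendy=0, Peggy=4, Carol=3
Event 6 (Peggy +3): Peggy: 4 -> 7. State: Sybil=0, Wendy=0, Peggy=7, Carol=3
Event 7 (Sybil +3): Sybil: 0 -> 3. State: Sybil=3, Wendy=0, Peggy=7, Carol=3
Event 8 (Sybil -3): Sybil: 3 -> 0. State: Sybil=0, Wendy=0, Peggy=7, Carol=3
Event 9 (Carol +4): Carol: 3 -> 7. State: Sybil=0, Wendy=0, Peggy=7, Carol=7
Event 10 (Peggy -2): Peggy: 7 -> 5. State: Sybil=0, Wendy=0, Peggy=5, Carol=7
Event 11 (Carol -> Wendy, 1): Carol: 7 -> 6, Wendy: 0 -> 1. State: Sybil=0, Wendy=1, Peggy=5, Carol=6

Peggy's final count: 5

Answer: 5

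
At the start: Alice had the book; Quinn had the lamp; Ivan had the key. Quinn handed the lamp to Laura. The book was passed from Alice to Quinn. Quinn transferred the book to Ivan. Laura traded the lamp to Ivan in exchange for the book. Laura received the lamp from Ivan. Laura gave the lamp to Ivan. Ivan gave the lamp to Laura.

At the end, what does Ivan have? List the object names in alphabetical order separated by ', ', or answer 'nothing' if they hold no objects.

Tracking all object holders:
Start: book:Alice, lamp:Quinn, key:Ivan
Event 1 (give lamp: Quinn -> Laura). State: book:Alice, lamp:Laura, key:Ivan
Event 2 (give book: Alice -> Quinn). State: book:Quinn, lamp:Laura, key:Ivan
Event 3 (give book: Quinn -> Ivan). State: book:Ivan, lamp:Laura, key:Ivan
Event 4 (swap lamp<->book: now lamp:Ivan, book:Laura). State: book:Laura, lamp:Ivan, key:Ivan
Event 5 (give lamp: Ivan -> Laura). State: book:Laura, lamp:Laura, key:Ivan
Event 6 (give lamp: Laura -> Ivan). State: book:Laura, lamp:Ivan, key:Ivan
Event 7 (give lamp: Ivan -> Laura). State: book:Laura, lamp:Laura, key:Ivan

Final state: book:Laura, lamp:Laura, key:Ivan
Ivan holds: key.

Answer: key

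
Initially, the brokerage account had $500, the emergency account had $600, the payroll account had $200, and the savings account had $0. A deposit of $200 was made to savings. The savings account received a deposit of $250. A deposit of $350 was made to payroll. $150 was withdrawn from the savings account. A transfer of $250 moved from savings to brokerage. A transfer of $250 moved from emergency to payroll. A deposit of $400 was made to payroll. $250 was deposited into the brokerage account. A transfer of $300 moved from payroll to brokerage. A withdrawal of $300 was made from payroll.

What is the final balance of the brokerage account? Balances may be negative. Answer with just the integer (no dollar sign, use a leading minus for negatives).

Answer: 1300

Derivation:
Tracking account balances step by step:
Start: brokerage=500, emergency=600, payroll=200, savings=0
Event 1 (deposit 200 to savings): savings: 0 + 200 = 200. Balances: brokerage=500, emergency=600, payroll=200, savings=200
Event 2 (deposit 250 to savings): savings: 200 + 250 = 450. Balances: brokerage=500, emergency=600, payroll=200, savings=450
Event 3 (deposit 350 to payroll): payroll: 200 + 350 = 550. Balances: brokerage=500, emergency=600, payroll=550, savings=450
Event 4 (withdraw 150 from savings): savings: 450 - 150 = 300. Balances: brokerage=500, emergency=600, payroll=550, savings=300
Event 5 (transfer 250 savings -> brokerage): savings: 300 - 250 = 50, brokerage: 500 + 250 = 750. Balances: brokerage=750, emergency=600, payroll=550, savings=50
Event 6 (transfer 250 emergency -> payroll): emergency: 600 - 250 = 350, payroll: 550 + 250 = 800. Balances: brokerage=750, emergency=350, payroll=800, savings=50
Event 7 (deposit 400 to payroll): payroll: 800 + 400 = 1200. Balances: brokerage=750, emergency=350, payroll=1200, savings=50
Event 8 (deposit 250 to brokerage): brokerage: 750 + 250 = 1000. Balances: brokerage=1000, emergency=350, payroll=1200, savings=50
Event 9 (transfer 300 payroll -> brokerage): payroll: 1200 - 300 = 900, brokerage: 1000 + 300 = 1300. Balances: brokerage=1300, emergency=350, payroll=900, savings=50
Event 10 (withdraw 300 from payroll): payroll: 900 - 300 = 600. Balances: brokerage=1300, emergency=350, payroll=600, savings=50

Final balance of brokerage: 1300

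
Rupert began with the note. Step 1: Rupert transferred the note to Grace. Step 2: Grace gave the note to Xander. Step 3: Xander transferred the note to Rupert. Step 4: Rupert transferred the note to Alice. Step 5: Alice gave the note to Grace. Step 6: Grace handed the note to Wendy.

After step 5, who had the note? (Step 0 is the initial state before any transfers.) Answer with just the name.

Tracking the note holder through step 5:
After step 0 (start): Rupert
After step 1: Grace
After step 2: Xander
After step 3: Rupert
After step 4: Alice
After step 5: Grace

At step 5, the holder is Grace.

Answer: Grace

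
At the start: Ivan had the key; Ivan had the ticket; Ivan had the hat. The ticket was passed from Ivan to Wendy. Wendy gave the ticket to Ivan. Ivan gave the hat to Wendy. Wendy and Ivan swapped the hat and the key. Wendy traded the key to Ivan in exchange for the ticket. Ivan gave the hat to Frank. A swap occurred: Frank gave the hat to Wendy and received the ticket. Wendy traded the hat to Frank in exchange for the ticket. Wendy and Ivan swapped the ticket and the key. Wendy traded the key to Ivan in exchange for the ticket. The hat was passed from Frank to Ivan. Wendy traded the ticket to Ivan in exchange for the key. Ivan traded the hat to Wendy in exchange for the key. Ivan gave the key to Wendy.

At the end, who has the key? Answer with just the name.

Answer: Wendy

Derivation:
Tracking all object holders:
Start: key:Ivan, ticket:Ivan, hat:Ivan
Event 1 (give ticket: Ivan -> Wendy). State: key:Ivan, ticket:Wendy, hat:Ivan
Event 2 (give ticket: Wendy -> Ivan). State: key:Ivan, ticket:Ivan, hat:Ivan
Event 3 (give hat: Ivan -> Wendy). State: key:Ivan, ticket:Ivan, hat:Wendy
Event 4 (swap hat<->key: now hat:Ivan, key:Wendy). State: key:Wendy, ticket:Ivan, hat:Ivan
Event 5 (swap key<->ticket: now key:Ivan, ticket:Wendy). State: key:Ivan, ticket:Wendy, hat:Ivan
Event 6 (give hat: Ivan -> Frank). State: key:Ivan, ticket:Wendy, hat:Frank
Event 7 (swap hat<->ticket: now hat:Wendy, ticket:Frank). State: key:Ivan, ticket:Frank, hat:Wendy
Event 8 (swap hat<->ticket: now hat:Frank, ticket:Wendy). State: key:Ivan, ticket:Wendy, hat:Frank
Event 9 (swap ticket<->key: now ticket:Ivan, key:Wendy). State: key:Wendy, ticket:Ivan, hat:Frank
Event 10 (swap key<->ticket: now key:Ivan, ticket:Wendy). State: key:Ivan, ticket:Wendy, hat:Frank
Event 11 (give hat: Frank -> Ivan). State: key:Ivan, ticket:Wendy, hat:Ivan
Event 12 (swap ticket<->key: now ticket:Ivan, key:Wendy). State: key:Wendy, ticket:Ivan, hat:Ivan
Event 13 (swap hat<->key: now hat:Wendy, key:Ivan). State: key:Ivan, ticket:Ivan, hat:Wendy
Event 14 (give key: Ivan -> Wendy). State: key:Wendy, ticket:Ivan, hat:Wendy

Final state: key:Wendy, ticket:Ivan, hat:Wendy
The key is held by Wendy.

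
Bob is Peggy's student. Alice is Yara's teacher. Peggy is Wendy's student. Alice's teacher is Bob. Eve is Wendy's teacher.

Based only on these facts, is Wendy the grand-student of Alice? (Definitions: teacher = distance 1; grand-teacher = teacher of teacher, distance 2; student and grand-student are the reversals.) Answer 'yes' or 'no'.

Answer: no

Derivation:
Reconstructing the teacher chain from the given facts:
  Eve -> Wendy -> Peggy -> Bob -> Alice -> Yara
(each arrow means 'teacher of the next')
Positions in the chain (0 = top):
  position of Eve: 0
  position of Wendy: 1
  position of Peggy: 2
  position of Bob: 3
  position of Alice: 4
  position of Yara: 5

Wendy is at position 1, Alice is at position 4; signed distance (j - i) = 3.
'grand-student' requires j - i = -2. Actual distance is 3, so the relation does NOT hold.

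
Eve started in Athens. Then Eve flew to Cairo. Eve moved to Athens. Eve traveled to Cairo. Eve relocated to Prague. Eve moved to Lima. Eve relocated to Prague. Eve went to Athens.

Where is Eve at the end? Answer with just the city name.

Answer: Athens

Derivation:
Tracking Eve's location:
Start: Eve is in Athens.
After move 1: Athens -> Cairo. Eve is in Cairo.
After move 2: Cairo -> Athens. Eve is in Athens.
After move 3: Athens -> Cairo. Eve is in Cairo.
After move 4: Cairo -> Prague. Eve is in Prague.
After move 5: Prague -> Lima. Eve is in Lima.
After move 6: Lima -> Prague. Eve is in Prague.
After move 7: Prague -> Athens. Eve is in Athens.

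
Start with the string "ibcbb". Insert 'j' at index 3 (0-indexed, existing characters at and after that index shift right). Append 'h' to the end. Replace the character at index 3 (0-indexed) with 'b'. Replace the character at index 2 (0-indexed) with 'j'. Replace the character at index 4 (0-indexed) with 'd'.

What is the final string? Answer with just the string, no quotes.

Answer: ibjbdbh

Derivation:
Applying each edit step by step:
Start: "ibcbb"
Op 1 (insert 'j' at idx 3): "ibcbb" -> "ibcjbb"
Op 2 (append 'h'): "ibcjbb" -> "ibcjbbh"
Op 3 (replace idx 3: 'j' -> 'b'): "ibcjbbh" -> "ibcbbbh"
Op 4 (replace idx 2: 'c' -> 'j'): "ibcbbbh" -> "ibjbbbh"
Op 5 (replace idx 4: 'b' -> 'd'): "ibjbbbh" -> "ibjbdbh"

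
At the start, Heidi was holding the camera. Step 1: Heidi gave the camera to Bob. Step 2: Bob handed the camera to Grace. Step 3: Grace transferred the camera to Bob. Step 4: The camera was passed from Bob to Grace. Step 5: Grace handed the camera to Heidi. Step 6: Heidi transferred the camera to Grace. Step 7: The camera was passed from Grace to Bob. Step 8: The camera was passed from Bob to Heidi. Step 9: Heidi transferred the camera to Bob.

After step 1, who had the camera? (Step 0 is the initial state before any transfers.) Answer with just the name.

Answer: Bob

Derivation:
Tracking the camera holder through step 1:
After step 0 (start): Heidi
After step 1: Bob

At step 1, the holder is Bob.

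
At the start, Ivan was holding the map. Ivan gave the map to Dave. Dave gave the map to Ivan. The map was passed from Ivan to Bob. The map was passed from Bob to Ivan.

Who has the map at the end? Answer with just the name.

Answer: Ivan

Derivation:
Tracking the map through each event:
Start: Ivan has the map.
After event 1: Dave has the map.
After event 2: Ivan has the map.
After event 3: Bob has the map.
After event 4: Ivan has the map.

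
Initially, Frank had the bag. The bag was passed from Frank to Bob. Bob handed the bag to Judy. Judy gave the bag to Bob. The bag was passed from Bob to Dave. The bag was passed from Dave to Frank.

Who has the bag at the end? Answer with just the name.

Tracking the bag through each event:
Start: Frank has the bag.
After event 1: Bob has the bag.
After event 2: Judy has the bag.
After event 3: Bob has the bag.
After event 4: Dave has the bag.
After event 5: Frank has the bag.

Answer: Frank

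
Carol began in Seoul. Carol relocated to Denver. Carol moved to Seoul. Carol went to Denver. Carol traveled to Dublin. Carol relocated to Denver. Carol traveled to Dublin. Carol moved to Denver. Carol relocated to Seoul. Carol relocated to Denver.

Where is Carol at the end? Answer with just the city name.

Answer: Denver

Derivation:
Tracking Carol's location:
Start: Carol is in Seoul.
After move 1: Seoul -> Denver. Carol is in Denver.
After move 2: Denver -> Seoul. Carol is in Seoul.
After move 3: Seoul -> Denver. Carol is in Denver.
After move 4: Denver -> Dublin. Carol is in Dublin.
After move 5: Dublin -> Denver. Carol is in Denver.
After move 6: Denver -> Dublin. Carol is in Dublin.
After move 7: Dublin -> Denver. Carol is in Denver.
After move 8: Denver -> Seoul. Carol is in Seoul.
After move 9: Seoul -> Denver. Carol is in Denver.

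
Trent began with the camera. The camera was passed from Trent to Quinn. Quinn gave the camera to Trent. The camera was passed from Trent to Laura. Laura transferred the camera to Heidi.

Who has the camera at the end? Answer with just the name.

Answer: Heidi

Derivation:
Tracking the camera through each event:
Start: Trent has the camera.
After event 1: Quinn has the camera.
After event 2: Trent has the camera.
After event 3: Laura has the camera.
After event 4: Heidi has the camera.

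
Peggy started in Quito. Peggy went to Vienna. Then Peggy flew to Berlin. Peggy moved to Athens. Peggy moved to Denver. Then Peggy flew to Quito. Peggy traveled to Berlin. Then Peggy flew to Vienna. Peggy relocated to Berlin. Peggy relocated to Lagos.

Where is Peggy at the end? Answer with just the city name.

Answer: Lagos

Derivation:
Tracking Peggy's location:
Start: Peggy is in Quito.
After move 1: Quito -> Vienna. Peggy is in Vienna.
After move 2: Vienna -> Berlin. Peggy is in Berlin.
After move 3: Berlin -> Athens. Peggy is in Athens.
After move 4: Athens -> Denver. Peggy is in Denver.
After move 5: Denver -> Quito. Peggy is in Quito.
After move 6: Quito -> Berlin. Peggy is in Berlin.
After move 7: Berlin -> Vienna. Peggy is in Vienna.
After move 8: Vienna -> Berlin. Peggy is in Berlin.
After move 9: Berlin -> Lagos. Peggy is in Lagos.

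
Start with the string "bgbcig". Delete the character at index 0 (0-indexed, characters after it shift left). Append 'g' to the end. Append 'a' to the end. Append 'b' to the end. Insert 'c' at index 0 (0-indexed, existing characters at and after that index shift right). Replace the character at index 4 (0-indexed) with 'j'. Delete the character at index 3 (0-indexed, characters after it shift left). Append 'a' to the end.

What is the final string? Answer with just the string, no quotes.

Answer: cgbjggaba

Derivation:
Applying each edit step by step:
Start: "bgbcig"
Op 1 (delete idx 0 = 'b'): "bgbcig" -> "gbcig"
Op 2 (append 'g'): "gbcig" -> "gbcigg"
Op 3 (append 'a'): "gbcigg" -> "gbcigga"
Op 4 (append 'b'): "gbcigga" -> "gbciggab"
Op 5 (insert 'c' at idx 0): "gbciggab" -> "cgbciggab"
Op 6 (replace idx 4: 'i' -> 'j'): "cgbciggab" -> "cgbcjggab"
Op 7 (delete idx 3 = 'c'): "cgbcjggab" -> "cgbjggab"
Op 8 (append 'a'): "cgbjggab" -> "cgbjggaba"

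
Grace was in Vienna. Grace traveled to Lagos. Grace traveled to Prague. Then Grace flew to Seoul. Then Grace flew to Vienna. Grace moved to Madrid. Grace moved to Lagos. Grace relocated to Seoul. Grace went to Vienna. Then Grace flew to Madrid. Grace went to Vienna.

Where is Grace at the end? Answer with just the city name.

Answer: Vienna

Derivation:
Tracking Grace's location:
Start: Grace is in Vienna.
After move 1: Vienna -> Lagos. Grace is in Lagos.
After move 2: Lagos -> Prague. Grace is in Prague.
After move 3: Prague -> Seoul. Grace is in Seoul.
After move 4: Seoul -> Vienna. Grace is in Vienna.
After move 5: Vienna -> Madrid. Grace is in Madrid.
After move 6: Madrid -> Lagos. Grace is in Lagos.
After move 7: Lagos -> Seoul. Grace is in Seoul.
After move 8: Seoul -> Vienna. Grace is in Vienna.
After move 9: Vienna -> Madrid. Grace is in Madrid.
After move 10: Madrid -> Vienna. Grace is in Vienna.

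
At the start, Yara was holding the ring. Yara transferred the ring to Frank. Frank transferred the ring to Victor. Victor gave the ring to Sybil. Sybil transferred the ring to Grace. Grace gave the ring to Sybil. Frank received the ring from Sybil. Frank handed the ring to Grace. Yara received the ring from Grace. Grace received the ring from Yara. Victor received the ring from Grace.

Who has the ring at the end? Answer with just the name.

Tracking the ring through each event:
Start: Yara has the ring.
After event 1: Frank has the ring.
After event 2: Victor has the ring.
After event 3: Sybil has the ring.
After event 4: Grace has the ring.
After event 5: Sybil has the ring.
After event 6: Frank has the ring.
After event 7: Grace has the ring.
After event 8: Yara has the ring.
After event 9: Grace has the ring.
After event 10: Victor has the ring.

Answer: Victor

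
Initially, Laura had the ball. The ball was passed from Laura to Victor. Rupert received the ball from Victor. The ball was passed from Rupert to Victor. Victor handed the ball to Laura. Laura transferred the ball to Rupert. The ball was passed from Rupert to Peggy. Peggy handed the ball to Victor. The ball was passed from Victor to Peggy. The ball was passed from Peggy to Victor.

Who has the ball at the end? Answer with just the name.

Answer: Victor

Derivation:
Tracking the ball through each event:
Start: Laura has the ball.
After event 1: Victor has the ball.
After event 2: Rupert has the ball.
After event 3: Victor has the ball.
After event 4: Laura has the ball.
After event 5: Rupert has the ball.
After event 6: Peggy has the ball.
After event 7: Victor has the ball.
After event 8: Peggy has the ball.
After event 9: Victor has the ball.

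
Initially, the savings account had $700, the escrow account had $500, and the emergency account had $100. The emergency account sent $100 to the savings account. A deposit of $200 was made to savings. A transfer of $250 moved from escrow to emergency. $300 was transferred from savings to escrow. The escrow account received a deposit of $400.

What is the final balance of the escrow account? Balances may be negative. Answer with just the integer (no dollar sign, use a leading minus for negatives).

Tracking account balances step by step:
Start: savings=700, escrow=500, emergency=100
Event 1 (transfer 100 emergency -> savings): emergency: 100 - 100 = 0, savings: 700 + 100 = 800. Balances: savings=800, escrow=500, emergency=0
Event 2 (deposit 200 to savings): savings: 800 + 200 = 1000. Balances: savings=1000, escrow=500, emergency=0
Event 3 (transfer 250 escrow -> emergency): escrow: 500 - 250 = 250, emergency: 0 + 250 = 250. Balances: savings=1000, escrow=250, emergency=250
Event 4 (transfer 300 savings -> escrow): savings: 1000 - 300 = 700, escrow: 250 + 300 = 550. Balances: savings=700, escrow=550, emergency=250
Event 5 (deposit 400 to escrow): escrow: 550 + 400 = 950. Balances: savings=700, escrow=950, emergency=250

Final balance of escrow: 950

Answer: 950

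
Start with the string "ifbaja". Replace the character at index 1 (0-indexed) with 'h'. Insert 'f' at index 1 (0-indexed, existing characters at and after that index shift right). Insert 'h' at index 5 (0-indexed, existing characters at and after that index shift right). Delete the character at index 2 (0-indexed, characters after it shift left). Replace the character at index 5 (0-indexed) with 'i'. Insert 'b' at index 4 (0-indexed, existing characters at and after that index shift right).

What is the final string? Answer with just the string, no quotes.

Answer: ifbabhia

Derivation:
Applying each edit step by step:
Start: "ifbaja"
Op 1 (replace idx 1: 'f' -> 'h'): "ifbaja" -> "ihbaja"
Op 2 (insert 'f' at idx 1): "ihbaja" -> "ifhbaja"
Op 3 (insert 'h' at idx 5): "ifhbaja" -> "ifhbahja"
Op 4 (delete idx 2 = 'h'): "ifhbahja" -> "ifbahja"
Op 5 (replace idx 5: 'j' -> 'i'): "ifbahja" -> "ifbahia"
Op 6 (insert 'b' at idx 4): "ifbahia" -> "ifbabhia"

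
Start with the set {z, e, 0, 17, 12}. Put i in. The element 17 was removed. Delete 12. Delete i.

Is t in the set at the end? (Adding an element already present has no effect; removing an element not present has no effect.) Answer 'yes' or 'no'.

Answer: no

Derivation:
Tracking the set through each operation:
Start: {0, 12, 17, e, z}
Event 1 (add i): added. Set: {0, 12, 17, e, i, z}
Event 2 (remove 17): removed. Set: {0, 12, e, i, z}
Event 3 (remove 12): removed. Set: {0, e, i, z}
Event 4 (remove i): removed. Set: {0, e, z}

Final set: {0, e, z} (size 3)
t is NOT in the final set.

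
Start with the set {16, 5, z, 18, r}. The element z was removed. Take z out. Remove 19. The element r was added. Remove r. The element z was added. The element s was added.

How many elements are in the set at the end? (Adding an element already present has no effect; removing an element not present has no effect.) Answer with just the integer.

Answer: 5

Derivation:
Tracking the set through each operation:
Start: {16, 18, 5, r, z}
Event 1 (remove z): removed. Set: {16, 18, 5, r}
Event 2 (remove z): not present, no change. Set: {16, 18, 5, r}
Event 3 (remove 19): not present, no change. Set: {16, 18, 5, r}
Event 4 (add r): already present, no change. Set: {16, 18, 5, r}
Event 5 (remove r): removed. Set: {16, 18, 5}
Event 6 (add z): added. Set: {16, 18, 5, z}
Event 7 (add s): added. Set: {16, 18, 5, s, z}

Final set: {16, 18, 5, s, z} (size 5)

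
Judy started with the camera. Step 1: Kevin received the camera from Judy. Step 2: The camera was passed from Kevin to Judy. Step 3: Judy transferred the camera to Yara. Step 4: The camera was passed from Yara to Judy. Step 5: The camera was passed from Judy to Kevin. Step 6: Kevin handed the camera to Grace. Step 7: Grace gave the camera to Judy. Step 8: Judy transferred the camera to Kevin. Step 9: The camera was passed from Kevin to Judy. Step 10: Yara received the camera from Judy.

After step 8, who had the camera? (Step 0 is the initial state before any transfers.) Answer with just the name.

Answer: Kevin

Derivation:
Tracking the camera holder through step 8:
After step 0 (start): Judy
After step 1: Kevin
After step 2: Judy
After step 3: Yara
After step 4: Judy
After step 5: Kevin
After step 6: Grace
After step 7: Judy
After step 8: Kevin

At step 8, the holder is Kevin.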